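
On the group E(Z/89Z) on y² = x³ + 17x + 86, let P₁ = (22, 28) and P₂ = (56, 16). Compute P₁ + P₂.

(45, 22)

(22, 28) + (56, 16). λ = (16 - 28)/(56 - 22) ≡ 77/34 mod 89. 34⁻¹ ≡ 55 (mod 89), so λ ≡ 52.
  x = λ² - 22 - 56 = 2704 - 78 ≡ 45; y = λ·(22 - 45) - 28 ≡ 22. → (45, 22)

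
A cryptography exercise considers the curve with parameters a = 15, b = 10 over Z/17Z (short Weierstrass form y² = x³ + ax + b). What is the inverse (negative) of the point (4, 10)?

(4, 7)

-(4, 10) = (4, -10 mod 17) = (4, 7).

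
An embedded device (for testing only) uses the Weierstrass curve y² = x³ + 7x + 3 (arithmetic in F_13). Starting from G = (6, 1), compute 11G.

(2, 5)

Repeated addition: build up to 11G.
2G: tangent at (6, 1): λ = (3·6² + 7)/(2·1) ≡ 11/2. 2⁻¹ ≡ 7 (mod 13) since 2·7 = 14 ≡ 1, so λ ≡ 11·7 ≡ 12.
  x = λ² - 6 - 6 = 144 - 12 ≡ 2; y = λ·(6 - 2) - 1 ≡ 8. → (2, 8)
3G: (2, 8) + (6, 1). λ = (1 - 8)/(6 - 2) ≡ 6/4 mod 13. 4⁻¹ ≡ 10 (mod 13) since 4·10 = 40 ≡ 1, so λ ≡ 8.
  x = λ² - 2 - 6 = 64 - 8 ≡ 4; y = λ·(2 - 4) - 8 ≡ 2. → (4, 2)
4G: (4, 2) + (6, 1). λ = (1 - 2)/(6 - 4) ≡ 12/2 mod 13. 2⁻¹ ≡ 7 (mod 13) since 2·7 = 14 ≡ 1, so λ ≡ 6.
  x = λ² - 4 - 6 = 36 - 10 ≡ 0; y = λ·(4 - 0) - 2 ≡ 9. → (0, 9)
5G: (0, 9) + (6, 1). λ = (1 - 9)/(6 - 0) ≡ 5/6 mod 13. 6⁻¹ ≡ 11 (mod 13) since 6·11 = 66 ≡ 1, so λ ≡ 3.
  x = λ² - 0 - 6 = 9 - 6 ≡ 3; y = λ·(0 - 3) - 9 ≡ 8. → (3, 8)
6G: (3, 8) + (6, 1). λ = (1 - 8)/(6 - 3) ≡ 6/3 mod 13. 3⁻¹ ≡ 9 (mod 13), so λ ≡ 2.
  x = λ² - 3 - 6 = 4 - 9 ≡ 8; y = λ·(3 - 8) - 8 ≡ 8. → (8, 8)
7G: (8, 8) + (6, 1). λ = (1 - 8)/(6 - 8) ≡ 6/11 mod 13. 11⁻¹ ≡ 6 (mod 13) since 11·6 = 66 ≡ 1, so λ ≡ 10.
  x = λ² - 8 - 6 = 100 - 14 ≡ 8; y = λ·(8 - 8) - 8 ≡ 5. → (8, 5)
8G: (8, 5) + (6, 1). λ = (1 - 5)/(6 - 8) ≡ 9/11 mod 13. 11⁻¹ ≡ 6 (mod 13) since 11·6 = 66 ≡ 1, so λ ≡ 2.
  x = λ² - 8 - 6 = 4 - 14 ≡ 3; y = λ·(8 - 3) - 5 ≡ 5. → (3, 5)
9G: (3, 5) + (6, 1). λ = (1 - 5)/(6 - 3) ≡ 9/3 mod 13. 3⁻¹ ≡ 9 (mod 13), so λ ≡ 3.
  x = λ² - 3 - 6 = 9 - 9 ≡ 0; y = λ·(3 - 0) - 5 ≡ 4. → (0, 4)
10G: (0, 4) + (6, 1). λ = (1 - 4)/(6 - 0) ≡ 10/6 mod 13. 6⁻¹ ≡ 11 (mod 13), so λ ≡ 6.
  x = λ² - 0 - 6 = 36 - 6 ≡ 4; y = λ·(0 - 4) - 4 ≡ 11. → (4, 11)
11G: (4, 11) + (6, 1). λ = (1 - 11)/(6 - 4) ≡ 3/2 mod 13. 2⁻¹ ≡ 7 (mod 13), so λ ≡ 8.
  x = λ² - 4 - 6 = 64 - 10 ≡ 2; y = λ·(4 - 2) - 11 ≡ 5. → (2, 5)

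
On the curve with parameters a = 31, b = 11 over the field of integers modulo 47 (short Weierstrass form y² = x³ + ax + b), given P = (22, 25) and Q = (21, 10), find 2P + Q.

(38, 32)

First 2P:
Repeated addition: build up to 2P.
2P: tangent at (22, 25): λ = (3·22² + 31)/(2·25) ≡ 26/3. 3⁻¹ ≡ 16 (mod 47) since 3·16 = 48 ≡ 1, so λ ≡ 26·16 ≡ 40.
  x = λ² - 22 - 22 = 1600 - 44 ≡ 5; y = λ·(22 - 5) - 25 ≡ 44. → (5, 44)
2P = (5, 44).
Finally 2P + Q:
(5, 44) + (21, 10). λ = (10 - 44)/(21 - 5) ≡ 13/16 mod 47. 16⁻¹ ≡ 3 (mod 47), so λ ≡ 39.
  x = λ² - 5 - 21 = 1521 - 26 ≡ 38; y = λ·(5 - 38) - 44 ≡ 32. → (38, 32)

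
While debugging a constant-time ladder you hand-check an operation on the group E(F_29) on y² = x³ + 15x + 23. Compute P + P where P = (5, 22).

tangent at (5, 22): λ = (3·5² + 15)/(2·22) ≡ 3/15. 15⁻¹ ≡ 2 (mod 29), so λ ≡ 3·2 ≡ 6.
  x = λ² - 5 - 5 = 36 - 10 ≡ 26; y = λ·(5 - 26) - 22 ≡ 26. → (26, 26)

(26, 26)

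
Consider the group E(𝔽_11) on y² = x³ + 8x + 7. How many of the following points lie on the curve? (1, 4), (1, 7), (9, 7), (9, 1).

3

(1, 4): 4² ≡ 5, rhs ≡ 5 → on.
(1, 7): 7² ≡ 5, rhs ≡ 5 → on.
(9, 7): 7² ≡ 5, rhs ≡ 5 → on.
(9, 1): 1² ≡ 1, rhs ≡ 5 → off.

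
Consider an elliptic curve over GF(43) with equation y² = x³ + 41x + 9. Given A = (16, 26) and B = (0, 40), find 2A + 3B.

First 2A:
Repeated addition: build up to 2A.
2A: tangent at (16, 26): λ = (3·16² + 41)/(2·26) ≡ 35/9. 9⁻¹ ≡ 24 (mod 43), so λ ≡ 35·24 ≡ 23.
  x = λ² - 16 - 16 = 529 - 32 ≡ 24; y = λ·(16 - 24) - 26 ≡ 5. → (24, 5)
2A = (24, 5).
Next 3B:
Repeated addition: build up to 3B.
2B: tangent at (0, 40): λ = (3·0² + 41)/(2·40) ≡ 41/37. 37⁻¹ ≡ 7 (mod 43) since 37·7 = 259 ≡ 1, so λ ≡ 41·7 ≡ 29.
  x = λ² - 0 - 0 = 841 - 0 ≡ 24; y = λ·(0 - 24) - 40 ≡ 38. → (24, 38)
3B: (24, 38) + (0, 40). λ = (40 - 38)/(0 - 24) ≡ 2/19 mod 43. 19⁻¹ ≡ 34 (mod 43), so λ ≡ 25.
  x = λ² - 24 - 0 = 625 - 24 ≡ 42; y = λ·(24 - 42) - 38 ≡ 28. → (42, 28)
3B = (42, 28).
Finally 2A + 3B:
(24, 5) + (42, 28). λ = (28 - 5)/(42 - 24) ≡ 23/18 mod 43. 18⁻¹ ≡ 12 (mod 43), so λ ≡ 18.
  x = λ² - 24 - 42 = 324 - 66 ≡ 0; y = λ·(24 - 0) - 5 ≡ 40. → (0, 40)

(0, 40)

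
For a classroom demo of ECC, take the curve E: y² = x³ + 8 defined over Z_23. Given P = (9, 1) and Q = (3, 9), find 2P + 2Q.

First 2P:
Repeated addition: build up to 2P.
2P: tangent at (9, 1): λ = (3·9² + 0)/(2·1) ≡ 13/2. 2⁻¹ ≡ 12 (mod 23), so λ ≡ 13·12 ≡ 18.
  x = λ² - 9 - 9 = 324 - 18 ≡ 7; y = λ·(9 - 7) - 1 ≡ 12. → (7, 12)
2P = (7, 12).
Next 2Q:
Repeated addition: build up to 2Q.
2Q: tangent at (3, 9): λ = (3·3² + 0)/(2·9) ≡ 4/18. 18⁻¹ ≡ 9 (mod 23), so λ ≡ 4·9 ≡ 13.
  x = λ² - 3 - 3 = 169 - 6 ≡ 2; y = λ·(3 - 2) - 9 ≡ 4. → (2, 4)
2Q = (2, 4).
Finally 2P + 2Q:
(7, 12) + (2, 4). λ = (4 - 12)/(2 - 7) ≡ 15/18 mod 23. 18⁻¹ ≡ 9 (mod 23), so λ ≡ 20.
  x = λ² - 7 - 2 = 400 - 9 ≡ 0; y = λ·(7 - 0) - 12 ≡ 13. → (0, 13)

(0, 13)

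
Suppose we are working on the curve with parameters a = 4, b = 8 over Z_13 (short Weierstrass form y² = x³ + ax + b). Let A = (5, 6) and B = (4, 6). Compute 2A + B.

(5, 7)

First 2A:
Repeated addition: build up to 2A.
2A: tangent at (5, 6): λ = (3·5² + 4)/(2·6) ≡ 1/12. 12⁻¹ ≡ 12 (mod 13), so λ ≡ 1·12 ≡ 12.
  x = λ² - 5 - 5 = 144 - 10 ≡ 4; y = λ·(5 - 4) - 6 ≡ 6. → (4, 6)
2A = (4, 6).
Finally 2A + B:
tangent at (4, 6): λ = (3·4² + 4)/(2·6) ≡ 0/12. 12⁻¹ ≡ 12 (mod 13), so λ ≡ 0·12 ≡ 0.
  x = λ² - 4 - 4 = 0 - 8 ≡ 5; y = λ·(4 - 5) - 6 ≡ 7. → (5, 7)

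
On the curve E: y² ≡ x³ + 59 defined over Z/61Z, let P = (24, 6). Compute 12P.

Repeated addition: build up to 12P.
2P: tangent at (24, 6): λ = (3·24² + 0)/(2·6) ≡ 20/12. 12⁻¹ ≡ 56 (mod 61) since 12·56 = 672 ≡ 1, so λ ≡ 20·56 ≡ 22.
  x = λ² - 24 - 24 = 484 - 48 ≡ 9; y = λ·(24 - 9) - 6 ≡ 19. → (9, 19)
3P: (9, 19) + (24, 6). λ = (6 - 19)/(24 - 9) ≡ 48/15 mod 61. 15⁻¹ ≡ 57 (mod 61) since 15·57 = 855 ≡ 1, so λ ≡ 52.
  x = λ² - 9 - 24 = 2704 - 33 ≡ 48; y = λ·(9 - 48) - 19 ≡ 27. → (48, 27)
4P: (48, 27) + (24, 6). λ = (6 - 27)/(24 - 48) ≡ 40/37 mod 61. 37⁻¹ ≡ 33 (mod 61) since 37·33 = 1221 ≡ 1, so λ ≡ 39.
  x = λ² - 48 - 24 = 1521 - 72 ≡ 46; y = λ·(48 - 46) - 27 ≡ 51. → (46, 51)
5P: (46, 51) + (24, 6). λ = (6 - 51)/(24 - 46) ≡ 16/39 mod 61. 39⁻¹ ≡ 36 (mod 61) since 39·36 = 1404 ≡ 1, so λ ≡ 27.
  x = λ² - 46 - 24 = 729 - 70 ≡ 49; y = λ·(46 - 49) - 51 ≡ 51. → (49, 51)
6P: (49, 51) + (24, 6). λ = (6 - 51)/(24 - 49) ≡ 16/36 mod 61. 36⁻¹ ≡ 39 (mod 61) since 36·39 = 1404 ≡ 1, so λ ≡ 14.
  x = λ² - 49 - 24 = 196 - 73 ≡ 1; y = λ·(49 - 1) - 51 ≡ 11. → (1, 11)
7P: (1, 11) + (24, 6). λ = (6 - 11)/(24 - 1) ≡ 56/23 mod 61. 23⁻¹ ≡ 8 (mod 61) since 23·8 = 184 ≡ 1, so λ ≡ 21.
  x = λ² - 1 - 24 = 441 - 25 ≡ 50; y = λ·(1 - 50) - 11 ≡ 58. → (50, 58)
8P: (50, 58) + (24, 6). λ = (6 - 58)/(24 - 50) ≡ 9/35 mod 61. 35⁻¹ ≡ 7 (mod 61), so λ ≡ 2.
  x = λ² - 50 - 24 = 4 - 74 ≡ 52; y = λ·(50 - 52) - 58 ≡ 60. → (52, 60)
9P: (52, 60) + (24, 6). λ = (6 - 60)/(24 - 52) ≡ 7/33 mod 61. 33⁻¹ ≡ 37 (mod 61), so λ ≡ 15.
  x = λ² - 52 - 24 = 225 - 76 ≡ 27; y = λ·(52 - 27) - 60 ≡ 10. → (27, 10)
10P: (27, 10) + (24, 6). λ = (6 - 10)/(24 - 27) ≡ 57/58 mod 61. 58⁻¹ ≡ 20 (mod 61), so λ ≡ 42.
  x = λ² - 27 - 24 = 1764 - 51 ≡ 5; y = λ·(27 - 5) - 10 ≡ 60. → (5, 60)
11P: (5, 60) + (24, 6). λ = (6 - 60)/(24 - 5) ≡ 7/19 mod 61. 19⁻¹ ≡ 45 (mod 61) since 19·45 = 855 ≡ 1, so λ ≡ 10.
  x = λ² - 5 - 24 = 100 - 29 ≡ 10; y = λ·(5 - 10) - 60 ≡ 12. → (10, 12)
12P: (10, 12) + (24, 6). λ = (6 - 12)/(24 - 10) ≡ 55/14 mod 61. 14⁻¹ ≡ 48 (mod 61), so λ ≡ 17.
  x = λ² - 10 - 24 = 289 - 34 ≡ 11; y = λ·(10 - 11) - 12 ≡ 32. → (11, 32)

(11, 32)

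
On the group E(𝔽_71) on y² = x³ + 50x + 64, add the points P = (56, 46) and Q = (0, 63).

(45, 28)

(56, 46) + (0, 63). λ = (63 - 46)/(0 - 56) ≡ 17/15 mod 71. 15⁻¹ ≡ 19 (mod 71), so λ ≡ 39.
  x = λ² - 56 - 0 = 1521 - 56 ≡ 45; y = λ·(56 - 45) - 46 ≡ 28. → (45, 28)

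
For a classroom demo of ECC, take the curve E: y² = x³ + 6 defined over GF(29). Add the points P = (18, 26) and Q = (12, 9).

(18, 26) + (12, 9). λ = (9 - 26)/(12 - 18) ≡ 12/23 mod 29. 23⁻¹ ≡ 24 (mod 29) since 23·24 = 552 ≡ 1, so λ ≡ 27.
  x = λ² - 18 - 12 = 729 - 30 ≡ 3; y = λ·(18 - 3) - 26 ≡ 2. → (3, 2)

(3, 2)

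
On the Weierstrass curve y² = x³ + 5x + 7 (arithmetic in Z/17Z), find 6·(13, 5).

Write P = (13, 5).
Double-and-add on 6 = (110)₂. Start with P = (13, 5) for the leading 1-bit.
double: tangent at (13, 5): λ = (3·13² + 5)/(2·5) ≡ 2/10. 10⁻¹ ≡ 12 (mod 17), so λ ≡ 2·12 ≡ 7.
  x = λ² - 13 - 13 = 49 - 26 ≡ 6; y = λ·(13 - 6) - 5 ≡ 10. → (6, 10)
add P: (6, 10) + (13, 5). λ = (5 - 10)/(13 - 6) ≡ 12/7 mod 17. 7⁻¹ ≡ 5 (mod 17) since 7·5 = 35 ≡ 1, so λ ≡ 9.
  x = λ² - 6 - 13 = 81 - 19 ≡ 11; y = λ·(6 - 11) - 10 ≡ 13. → (11, 13)
double: tangent at (11, 13): λ = (3·11² + 5)/(2·13) ≡ 11/9. 9⁻¹ ≡ 2 (mod 17), so λ ≡ 11·2 ≡ 5.
  x = λ² - 11 - 11 = 25 - 22 ≡ 3; y = λ·(11 - 3) - 13 ≡ 10. → (3, 10)

(3, 10)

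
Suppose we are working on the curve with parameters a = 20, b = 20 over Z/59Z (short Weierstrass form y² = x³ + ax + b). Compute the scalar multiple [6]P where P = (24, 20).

Double-and-add on 6 = (110)₂. Start with P = (24, 20) for the leading 1-bit.
double: tangent at (24, 20): λ = (3·24² + 20)/(2·20) ≡ 37/40. 40⁻¹ ≡ 31 (mod 59) since 40·31 = 1240 ≡ 1, so λ ≡ 37·31 ≡ 26.
  x = λ² - 24 - 24 = 676 - 48 ≡ 38; y = λ·(24 - 38) - 20 ≡ 29. → (38, 29)
add P: (38, 29) + (24, 20). λ = (20 - 29)/(24 - 38) ≡ 50/45 mod 59. 45⁻¹ ≡ 21 (mod 59) since 45·21 = 945 ≡ 1, so λ ≡ 47.
  x = λ² - 38 - 24 = 2209 - 62 ≡ 23; y = λ·(38 - 23) - 29 ≡ 27. → (23, 27)
double: tangent at (23, 27): λ = (3·23² + 20)/(2·27) ≡ 14/54. 54⁻¹ ≡ 47 (mod 59), so λ ≡ 14·47 ≡ 9.
  x = λ² - 23 - 23 = 81 - 46 ≡ 35; y = λ·(23 - 35) - 27 ≡ 42. → (35, 42)

(35, 42)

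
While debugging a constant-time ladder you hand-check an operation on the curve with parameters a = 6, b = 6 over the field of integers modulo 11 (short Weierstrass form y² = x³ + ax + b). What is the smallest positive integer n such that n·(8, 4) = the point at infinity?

7

2P: tangent at (8, 4): λ = (3·8² + 6)/(2·4) ≡ 0/8. 8⁻¹ ≡ 7 (mod 11), so λ ≡ 0·7 ≡ 0.
  x = λ² - 8 - 8 = 0 - 16 ≡ 6; y = λ·(8 - 6) - 4 ≡ 7. → (6, 7)
3P: (6, 7) + (8, 4). λ = (4 - 7)/(8 - 6) ≡ 8/2 mod 11. 2⁻¹ ≡ 6 (mod 11) since 2·6 = 12 ≡ 1, so λ ≡ 4.
  x = λ² - 6 - 8 = 16 - 14 ≡ 2; y = λ·(6 - 2) - 7 ≡ 9. → (2, 9)
4P: (2, 9) + (8, 4). λ = (4 - 9)/(8 - 2) ≡ 6/6 mod 11. 6⁻¹ ≡ 2 (mod 11), so λ ≡ 1.
  x = λ² - 2 - 8 = 1 - 10 ≡ 2; y = λ·(2 - 2) - 9 ≡ 2. → (2, 2)
5P: (2, 2) + (8, 4). λ = (4 - 2)/(8 - 2) ≡ 2/6 mod 11. 6⁻¹ ≡ 2 (mod 11) since 6·2 = 12 ≡ 1, so λ ≡ 4.
  x = λ² - 2 - 8 = 16 - 10 ≡ 6; y = λ·(2 - 6) - 2 ≡ 4. → (6, 4)
6P: (6, 4) + (8, 4). λ = (4 - 4)/(8 - 6) ≡ 0/2 mod 11. 2⁻¹ ≡ 6 (mod 11) since 2·6 = 12 ≡ 1, so λ ≡ 0.
  x = λ² - 6 - 8 = 0 - 14 ≡ 8; y = λ·(6 - 8) - 4 ≡ 7. → (8, 7)
7P: (8, 7) + (8, 4): same x and y₁ ≡ -y₂, so the sum is the point at infinity.
7P = the point at infinity, so the order is 7.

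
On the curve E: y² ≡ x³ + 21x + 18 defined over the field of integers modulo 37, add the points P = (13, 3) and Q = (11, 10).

(13, 3) + (11, 10). λ = (10 - 3)/(11 - 13) ≡ 7/35 mod 37. 35⁻¹ ≡ 18 (mod 37), so λ ≡ 15.
  x = λ² - 13 - 11 = 225 - 24 ≡ 16; y = λ·(13 - 16) - 3 ≡ 26. → (16, 26)

(16, 26)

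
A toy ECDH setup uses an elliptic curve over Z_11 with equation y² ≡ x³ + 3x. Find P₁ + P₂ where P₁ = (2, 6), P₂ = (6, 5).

(2, 6) + (6, 5). λ = (5 - 6)/(6 - 2) ≡ 10/4 mod 11. 4⁻¹ ≡ 3 (mod 11), so λ ≡ 8.
  x = λ² - 2 - 6 = 64 - 8 ≡ 1; y = λ·(2 - 1) - 6 ≡ 2. → (1, 2)

(1, 2)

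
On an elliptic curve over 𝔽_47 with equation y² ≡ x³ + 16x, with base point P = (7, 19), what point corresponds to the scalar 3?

(4, 9)

Repeated addition: build up to 3P.
2P: tangent at (7, 19): λ = (3·7² + 16)/(2·19) ≡ 22/38. 38⁻¹ ≡ 26 (mod 47) since 38·26 = 988 ≡ 1, so λ ≡ 22·26 ≡ 8.
  x = λ² - 7 - 7 = 64 - 14 ≡ 3; y = λ·(7 - 3) - 19 ≡ 13. → (3, 13)
3P: (3, 13) + (7, 19). λ = (19 - 13)/(7 - 3) ≡ 6/4 mod 47. 4⁻¹ ≡ 12 (mod 47) since 4·12 = 48 ≡ 1, so λ ≡ 25.
  x = λ² - 3 - 7 = 625 - 10 ≡ 4; y = λ·(3 - 4) - 13 ≡ 9. → (4, 9)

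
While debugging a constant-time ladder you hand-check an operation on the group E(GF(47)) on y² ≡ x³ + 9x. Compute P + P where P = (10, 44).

tangent at (10, 44): λ = (3·10² + 9)/(2·44) ≡ 27/41. 41⁻¹ ≡ 39 (mod 47), so λ ≡ 27·39 ≡ 19.
  x = λ² - 10 - 10 = 361 - 20 ≡ 12; y = λ·(10 - 12) - 44 ≡ 12. → (12, 12)

(12, 12)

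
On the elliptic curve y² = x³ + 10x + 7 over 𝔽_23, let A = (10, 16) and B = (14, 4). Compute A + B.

(10, 16) + (14, 4). λ = (4 - 16)/(14 - 10) ≡ 11/4 mod 23. 4⁻¹ ≡ 6 (mod 23), so λ ≡ 20.
  x = λ² - 10 - 14 = 400 - 24 ≡ 8; y = λ·(10 - 8) - 16 ≡ 1. → (8, 1)

(8, 1)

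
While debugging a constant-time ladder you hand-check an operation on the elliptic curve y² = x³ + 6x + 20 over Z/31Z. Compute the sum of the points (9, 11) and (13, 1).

(9, 11) + (13, 1). λ = (1 - 11)/(13 - 9) ≡ 21/4 mod 31. 4⁻¹ ≡ 8 (mod 31) since 4·8 = 32 ≡ 1, so λ ≡ 13.
  x = λ² - 9 - 13 = 169 - 22 ≡ 23; y = λ·(9 - 23) - 11 ≡ 24. → (23, 24)

(23, 24)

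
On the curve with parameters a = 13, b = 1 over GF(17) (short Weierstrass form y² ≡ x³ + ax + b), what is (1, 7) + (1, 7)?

(0, 16)

tangent at (1, 7): λ = (3·1² + 13)/(2·7) ≡ 16/14. 14⁻¹ ≡ 11 (mod 17) since 14·11 = 154 ≡ 1, so λ ≡ 16·11 ≡ 6.
  x = λ² - 1 - 1 = 36 - 2 ≡ 0; y = λ·(1 - 0) - 7 ≡ 16. → (0, 16)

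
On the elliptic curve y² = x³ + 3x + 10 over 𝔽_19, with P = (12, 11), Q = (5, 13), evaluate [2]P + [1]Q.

(13, 2)

First 2P:
Repeated addition: build up to 2P.
2P: tangent at (12, 11): λ = (3·12² + 3)/(2·11) ≡ 17/3. 3⁻¹ ≡ 13 (mod 19), so λ ≡ 17·13 ≡ 12.
  x = λ² - 12 - 12 = 144 - 24 ≡ 6; y = λ·(12 - 6) - 11 ≡ 4. → (6, 4)
2P = (6, 4).
Finally 2P + Q:
(6, 4) + (5, 13). λ = (13 - 4)/(5 - 6) ≡ 9/18 mod 19. 18⁻¹ ≡ 18 (mod 19), so λ ≡ 10.
  x = λ² - 6 - 5 = 100 - 11 ≡ 13; y = λ·(6 - 13) - 4 ≡ 2. → (13, 2)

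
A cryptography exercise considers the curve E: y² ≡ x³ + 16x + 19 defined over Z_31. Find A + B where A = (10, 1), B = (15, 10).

(8, 15)

(10, 1) + (15, 10). λ = (10 - 1)/(15 - 10) ≡ 9/5 mod 31. 5⁻¹ ≡ 25 (mod 31), so λ ≡ 8.
  x = λ² - 10 - 15 = 64 - 25 ≡ 8; y = λ·(10 - 8) - 1 ≡ 15. → (8, 15)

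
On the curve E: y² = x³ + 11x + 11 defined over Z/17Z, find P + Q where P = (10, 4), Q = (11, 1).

(5, 15)

(10, 4) + (11, 1). λ = (1 - 4)/(11 - 10) ≡ 14/1 mod 17. 1⁻¹ ≡ 1 (mod 17) since 1·1 = 1 ≡ 1, so λ ≡ 14.
  x = λ² - 10 - 11 = 196 - 21 ≡ 5; y = λ·(10 - 5) - 4 ≡ 15. → (5, 15)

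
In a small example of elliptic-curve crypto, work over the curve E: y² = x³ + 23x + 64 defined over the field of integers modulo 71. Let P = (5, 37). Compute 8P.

(31, 40)

Repeated addition: build up to 8P.
2P: tangent at (5, 37): λ = (3·5² + 23)/(2·37) ≡ 27/3. 3⁻¹ ≡ 24 (mod 71), so λ ≡ 27·24 ≡ 9.
  x = λ² - 5 - 5 = 81 - 10 ≡ 0; y = λ·(5 - 0) - 37 ≡ 8. → (0, 8)
3P: (0, 8) + (5, 37). λ = (37 - 8)/(5 - 0) ≡ 29/5 mod 71. 5⁻¹ ≡ 57 (mod 71), so λ ≡ 20.
  x = λ² - 0 - 5 = 400 - 5 ≡ 40; y = λ·(0 - 40) - 8 ≡ 44. → (40, 44)
4P: (40, 44) + (5, 37). λ = (37 - 44)/(5 - 40) ≡ 64/36 mod 71. 36⁻¹ ≡ 2 (mod 71) since 36·2 = 72 ≡ 1, so λ ≡ 57.
  x = λ² - 40 - 5 = 3249 - 45 ≡ 9; y = λ·(40 - 9) - 44 ≡ 19. → (9, 19)
5P: (9, 19) + (5, 37). λ = (37 - 19)/(5 - 9) ≡ 18/67 mod 71. 67⁻¹ ≡ 53 (mod 71) since 67·53 = 3551 ≡ 1, so λ ≡ 31.
  x = λ² - 9 - 5 = 961 - 14 ≡ 24; y = λ·(9 - 24) - 19 ≡ 13. → (24, 13)
6P: (24, 13) + (5, 37). λ = (37 - 13)/(5 - 24) ≡ 24/52 mod 71. 52⁻¹ ≡ 56 (mod 71) since 52·56 = 2912 ≡ 1, so λ ≡ 66.
  x = λ² - 24 - 5 = 4356 - 29 ≡ 67; y = λ·(24 - 67) - 13 ≡ 60. → (67, 60)
7P: (67, 60) + (5, 37). λ = (37 - 60)/(5 - 67) ≡ 48/9 mod 71. 9⁻¹ ≡ 8 (mod 71), so λ ≡ 29.
  x = λ² - 67 - 5 = 841 - 72 ≡ 59; y = λ·(67 - 59) - 60 ≡ 30. → (59, 30)
8P: (59, 30) + (5, 37). λ = (37 - 30)/(5 - 59) ≡ 7/17 mod 71. 17⁻¹ ≡ 46 (mod 71) since 17·46 = 782 ≡ 1, so λ ≡ 38.
  x = λ² - 59 - 5 = 1444 - 64 ≡ 31; y = λ·(59 - 31) - 30 ≡ 40. → (31, 40)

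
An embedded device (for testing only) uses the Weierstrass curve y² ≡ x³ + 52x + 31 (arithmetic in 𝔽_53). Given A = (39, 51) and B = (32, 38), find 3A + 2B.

First 3A:
Repeated addition: build up to 3A.
2A: tangent at (39, 51): λ = (3·39² + 52)/(2·51) ≡ 4/49. 49⁻¹ ≡ 13 (mod 53) since 49·13 = 637 ≡ 1, so λ ≡ 4·13 ≡ 52.
  x = λ² - 39 - 39 = 2704 - 78 ≡ 29; y = λ·(39 - 29) - 51 ≡ 45. → (29, 45)
3A: (29, 45) + (39, 51). λ = (51 - 45)/(39 - 29) ≡ 6/10 mod 53. 10⁻¹ ≡ 16 (mod 53), so λ ≡ 43.
  x = λ² - 29 - 39 = 1849 - 68 ≡ 32; y = λ·(29 - 32) - 45 ≡ 38. → (32, 38)
3A = (32, 38).
Next 2B:
Repeated addition: build up to 2B.
2B: tangent at (32, 38): λ = (3·32² + 52)/(2·38) ≡ 50/23. 23⁻¹ ≡ 30 (mod 53), so λ ≡ 50·30 ≡ 16.
  x = λ² - 32 - 32 = 256 - 64 ≡ 33; y = λ·(32 - 33) - 38 ≡ 52. → (33, 52)
2B = (33, 52).
Finally 3A + 2B:
(32, 38) + (33, 52). λ = (52 - 38)/(33 - 32) ≡ 14/1 mod 53. 1⁻¹ ≡ 1 (mod 53) since 1·1 = 1 ≡ 1, so λ ≡ 14.
  x = λ² - 32 - 33 = 196 - 65 ≡ 25; y = λ·(32 - 25) - 38 ≡ 7. → (25, 7)

(25, 7)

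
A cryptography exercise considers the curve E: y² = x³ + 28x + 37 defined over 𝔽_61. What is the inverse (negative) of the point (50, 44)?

-(50, 44) = (50, -44 mod 61) = (50, 17).

(50, 17)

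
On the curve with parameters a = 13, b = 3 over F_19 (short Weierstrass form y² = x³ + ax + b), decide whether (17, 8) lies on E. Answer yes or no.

yes

y² = 8² ≡ 7; x³ + 13x + 3 = 5137 ≡ 7 (mod 19). 7 = 7.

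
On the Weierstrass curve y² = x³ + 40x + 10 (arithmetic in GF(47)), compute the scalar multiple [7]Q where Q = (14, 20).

(46, 4)

Double-and-add on 7 = (111)₂. Start with Q = (14, 20) for the leading 1-bit.
double: tangent at (14, 20): λ = (3·14² + 40)/(2·20) ≡ 17/40. 40⁻¹ ≡ 20 (mod 47) since 40·20 = 800 ≡ 1, so λ ≡ 17·20 ≡ 11.
  x = λ² - 14 - 14 = 121 - 28 ≡ 46; y = λ·(14 - 46) - 20 ≡ 4. → (46, 4)
add Q: (46, 4) + (14, 20). λ = (20 - 4)/(14 - 46) ≡ 16/15 mod 47. 15⁻¹ ≡ 22 (mod 47) since 15·22 = 330 ≡ 1, so λ ≡ 23.
  x = λ² - 46 - 14 = 529 - 60 ≡ 46; y = λ·(46 - 46) - 4 ≡ 43. → (46, 43)
double: tangent at (46, 43): λ = (3·46² + 40)/(2·43) ≡ 43/39. 39⁻¹ ≡ 41 (mod 47) since 39·41 = 1599 ≡ 1, so λ ≡ 43·41 ≡ 24.
  x = λ² - 46 - 46 = 576 - 92 ≡ 14; y = λ·(46 - 14) - 43 ≡ 20. → (14, 20)
add Q: tangent at (14, 20): λ = (3·14² + 40)/(2·20) ≡ 17/40. 40⁻¹ ≡ 20 (mod 47), so λ ≡ 17·20 ≡ 11.
  x = λ² - 14 - 14 = 121 - 28 ≡ 46; y = λ·(14 - 46) - 20 ≡ 4. → (46, 4)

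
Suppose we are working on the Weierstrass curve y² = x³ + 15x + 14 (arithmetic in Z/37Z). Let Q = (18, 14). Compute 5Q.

O

Repeated addition: build up to 5Q.
2Q: tangent at (18, 14): λ = (3·18² + 15)/(2·14) ≡ 25/28. 28⁻¹ ≡ 4 (mod 37), so λ ≡ 25·4 ≡ 26.
  x = λ² - 18 - 18 = 676 - 36 ≡ 11; y = λ·(18 - 11) - 14 ≡ 20. → (11, 20)
3Q: (11, 20) + (18, 14). λ = (14 - 20)/(18 - 11) ≡ 31/7 mod 37. 7⁻¹ ≡ 16 (mod 37), so λ ≡ 15.
  x = λ² - 11 - 18 = 225 - 29 ≡ 11; y = λ·(11 - 11) - 20 ≡ 17. → (11, 17)
4Q: (11, 17) + (18, 14). λ = (14 - 17)/(18 - 11) ≡ 34/7 mod 37. 7⁻¹ ≡ 16 (mod 37), so λ ≡ 26.
  x = λ² - 11 - 18 = 676 - 29 ≡ 18; y = λ·(11 - 18) - 17 ≡ 23. → (18, 23)
5Q: (18, 23) + (18, 14): same x and y₁ ≡ -y₂, so the sum is O.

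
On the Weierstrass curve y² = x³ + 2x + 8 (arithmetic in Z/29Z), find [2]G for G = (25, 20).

(15, 7)

tangent at (25, 20): λ = (3·25² + 2)/(2·20) ≡ 21/11. 11⁻¹ ≡ 8 (mod 29), so λ ≡ 21·8 ≡ 23.
  x = λ² - 25 - 25 = 529 - 50 ≡ 15; y = λ·(25 - 15) - 20 ≡ 7. → (15, 7)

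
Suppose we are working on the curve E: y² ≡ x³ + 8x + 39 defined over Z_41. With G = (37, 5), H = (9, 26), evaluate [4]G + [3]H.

(17, 2)

First 4G:
Repeated addition: build up to 4G.
2G: tangent at (37, 5): λ = (3·37² + 8)/(2·5) ≡ 15/10. 10⁻¹ ≡ 37 (mod 41) since 10·37 = 370 ≡ 1, so λ ≡ 15·37 ≡ 22.
  x = λ² - 37 - 37 = 484 - 74 ≡ 0; y = λ·(37 - 0) - 5 ≡ 30. → (0, 30)
3G: (0, 30) + (37, 5). λ = (5 - 30)/(37 - 0) ≡ 16/37 mod 41. 37⁻¹ ≡ 10 (mod 41) since 37·10 = 370 ≡ 1, so λ ≡ 37.
  x = λ² - 0 - 37 = 1369 - 37 ≡ 20; y = λ·(0 - 20) - 30 ≡ 9. → (20, 9)
4G: (20, 9) + (37, 5). λ = (5 - 9)/(37 - 20) ≡ 37/17 mod 41. 17⁻¹ ≡ 29 (mod 41) since 17·29 = 493 ≡ 1, so λ ≡ 7.
  x = λ² - 20 - 37 = 49 - 57 ≡ 33; y = λ·(20 - 33) - 9 ≡ 23. → (33, 23)
4G = (33, 23).
Next 3H:
Repeated addition: build up to 3H.
2H: tangent at (9, 26): λ = (3·9² + 8)/(2·26) ≡ 5/11. 11⁻¹ ≡ 15 (mod 41) since 11·15 = 165 ≡ 1, so λ ≡ 5·15 ≡ 34.
  x = λ² - 9 - 9 = 1156 - 18 ≡ 31; y = λ·(9 - 31) - 26 ≡ 5. → (31, 5)
3H: (31, 5) + (9, 26). λ = (26 - 5)/(9 - 31) ≡ 21/19 mod 41. 19⁻¹ ≡ 13 (mod 41) since 19·13 = 247 ≡ 1, so λ ≡ 27.
  x = λ² - 31 - 9 = 729 - 40 ≡ 33; y = λ·(31 - 33) - 5 ≡ 23. → (33, 23)
3H = (33, 23).
Finally 4G + 3H:
tangent at (33, 23): λ = (3·33² + 8)/(2·23) ≡ 36/5. 5⁻¹ ≡ 33 (mod 41) since 5·33 = 165 ≡ 1, so λ ≡ 36·33 ≡ 40.
  x = λ² - 33 - 33 = 1600 - 66 ≡ 17; y = λ·(33 - 17) - 23 ≡ 2. → (17, 2)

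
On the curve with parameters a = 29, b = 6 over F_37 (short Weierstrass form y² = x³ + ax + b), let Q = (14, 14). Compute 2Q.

(19, 4)

tangent at (14, 14): λ = (3·14² + 29)/(2·14) ≡ 25/28. 28⁻¹ ≡ 4 (mod 37), so λ ≡ 25·4 ≡ 26.
  x = λ² - 14 - 14 = 676 - 28 ≡ 19; y = λ·(14 - 19) - 14 ≡ 4. → (19, 4)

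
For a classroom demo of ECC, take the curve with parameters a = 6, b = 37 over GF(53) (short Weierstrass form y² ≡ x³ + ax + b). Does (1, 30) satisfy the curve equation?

y² = 30² ≡ 52; x³ + 6x + 37 = 44 ≡ 44 (mod 53). 52 ≠ 44.

no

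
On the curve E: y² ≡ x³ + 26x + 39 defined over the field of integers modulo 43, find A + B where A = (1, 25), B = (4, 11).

(1, 25) + (4, 11). λ = (11 - 25)/(4 - 1) ≡ 29/3 mod 43. 3⁻¹ ≡ 29 (mod 43) since 3·29 = 87 ≡ 1, so λ ≡ 24.
  x = λ² - 1 - 4 = 576 - 5 ≡ 12; y = λ·(1 - 12) - 25 ≡ 12. → (12, 12)

(12, 12)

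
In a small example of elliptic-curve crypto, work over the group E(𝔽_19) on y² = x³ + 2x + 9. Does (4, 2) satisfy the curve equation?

y² = 2² ≡ 4; x³ + 2x + 9 = 81 ≡ 5 (mod 19). 4 ≠ 5.

no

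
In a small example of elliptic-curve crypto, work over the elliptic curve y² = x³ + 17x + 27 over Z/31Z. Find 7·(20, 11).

(10, 22)

Write G = (20, 11).
Double-and-add on 7 = (111)₂. Start with G = (20, 11) for the leading 1-bit.
double: tangent at (20, 11): λ = (3·20² + 17)/(2·11) ≡ 8/22. 22⁻¹ ≡ 24 (mod 31) since 22·24 = 528 ≡ 1, so λ ≡ 8·24 ≡ 6.
  x = λ² - 20 - 20 = 36 - 40 ≡ 27; y = λ·(20 - 27) - 11 ≡ 9. → (27, 9)
add G: (27, 9) + (20, 11). λ = (11 - 9)/(20 - 27) ≡ 2/24 mod 31. 24⁻¹ ≡ 22 (mod 31), so λ ≡ 13.
  x = λ² - 27 - 20 = 169 - 47 ≡ 29; y = λ·(27 - 29) - 9 ≡ 27. → (29, 27)
double: tangent at (29, 27): λ = (3·29² + 17)/(2·27) ≡ 29/23. 23⁻¹ ≡ 27 (mod 31), so λ ≡ 29·27 ≡ 8.
  x = λ² - 29 - 29 = 64 - 58 ≡ 6; y = λ·(29 - 6) - 27 ≡ 2. → (6, 2)
add G: (6, 2) + (20, 11). λ = (11 - 2)/(20 - 6) ≡ 9/14 mod 31. 14⁻¹ ≡ 20 (mod 31) since 14·20 = 280 ≡ 1, so λ ≡ 25.
  x = λ² - 6 - 20 = 625 - 26 ≡ 10; y = λ·(6 - 10) - 2 ≡ 22. → (10, 22)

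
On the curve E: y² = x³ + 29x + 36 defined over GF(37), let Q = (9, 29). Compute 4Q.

(34, 25)

Repeated addition: build up to 4Q.
2Q: tangent at (9, 29): λ = (3·9² + 29)/(2·29) ≡ 13/21. 21⁻¹ ≡ 30 (mod 37) since 21·30 = 630 ≡ 1, so λ ≡ 13·30 ≡ 20.
  x = λ² - 9 - 9 = 400 - 18 ≡ 12; y = λ·(9 - 12) - 29 ≡ 22. → (12, 22)
3Q: (12, 22) + (9, 29). λ = (29 - 22)/(9 - 12) ≡ 7/34 mod 37. 34⁻¹ ≡ 12 (mod 37), so λ ≡ 10.
  x = λ² - 12 - 9 = 100 - 21 ≡ 5; y = λ·(12 - 5) - 22 ≡ 11. → (5, 11)
4Q: (5, 11) + (9, 29). λ = (29 - 11)/(9 - 5) ≡ 18/4 mod 37. 4⁻¹ ≡ 28 (mod 37) since 4·28 = 112 ≡ 1, so λ ≡ 23.
  x = λ² - 5 - 9 = 529 - 14 ≡ 34; y = λ·(5 - 34) - 11 ≡ 25. → (34, 25)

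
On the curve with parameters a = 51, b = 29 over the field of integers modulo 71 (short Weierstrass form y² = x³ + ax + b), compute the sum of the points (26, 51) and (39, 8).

(26, 51) + (39, 8). λ = (8 - 51)/(39 - 26) ≡ 28/13 mod 71. 13⁻¹ ≡ 11 (mod 71) since 13·11 = 143 ≡ 1, so λ ≡ 24.
  x = λ² - 26 - 39 = 576 - 65 ≡ 14; y = λ·(26 - 14) - 51 ≡ 24. → (14, 24)

(14, 24)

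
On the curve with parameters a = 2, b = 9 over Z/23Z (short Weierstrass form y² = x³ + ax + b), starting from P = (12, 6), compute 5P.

Repeated addition: build up to 5P.
2P: tangent at (12, 6): λ = (3·12² + 2)/(2·6) ≡ 20/12. 12⁻¹ ≡ 2 (mod 23), so λ ≡ 20·2 ≡ 17.
  x = λ² - 12 - 12 = 289 - 24 ≡ 12; y = λ·(12 - 12) - 6 ≡ 17. → (12, 17)
3P: (12, 17) + (12, 6): same x and y₁ ≡ -y₂, so the sum is the point at infinity.
4P: the point at infinity + (12, 6) = (12, 6) (identity).
5P: tangent at (12, 6): λ = (3·12² + 2)/(2·6) ≡ 20/12. 12⁻¹ ≡ 2 (mod 23), so λ ≡ 20·2 ≡ 17.
  x = λ² - 12 - 12 = 289 - 24 ≡ 12; y = λ·(12 - 12) - 6 ≡ 17. → (12, 17)

(12, 17)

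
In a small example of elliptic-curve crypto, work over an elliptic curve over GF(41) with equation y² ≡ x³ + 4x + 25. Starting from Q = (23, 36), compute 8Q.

Repeated addition: build up to 8Q.
2Q: tangent at (23, 36): λ = (3·23² + 4)/(2·36) ≡ 33/31. 31⁻¹ ≡ 4 (mod 41) since 31·4 = 124 ≡ 1, so λ ≡ 33·4 ≡ 9.
  x = λ² - 23 - 23 = 81 - 46 ≡ 35; y = λ·(23 - 35) - 36 ≡ 20. → (35, 20)
3Q: (35, 20) + (23, 36). λ = (36 - 20)/(23 - 35) ≡ 16/29 mod 41. 29⁻¹ ≡ 17 (mod 41) since 29·17 = 493 ≡ 1, so λ ≡ 26.
  x = λ² - 35 - 23 = 676 - 58 ≡ 3; y = λ·(35 - 3) - 20 ≡ 33. → (3, 33)
4Q: (3, 33) + (23, 36). λ = (36 - 33)/(23 - 3) ≡ 3/20 mod 41. 20⁻¹ ≡ 39 (mod 41), so λ ≡ 35.
  x = λ² - 3 - 23 = 1225 - 26 ≡ 10; y = λ·(3 - 10) - 33 ≡ 9. → (10, 9)
5Q: (10, 9) + (23, 36). λ = (36 - 9)/(23 - 10) ≡ 27/13 mod 41. 13⁻¹ ≡ 19 (mod 41) since 13·19 = 247 ≡ 1, so λ ≡ 21.
  x = λ² - 10 - 23 = 441 - 33 ≡ 39; y = λ·(10 - 39) - 9 ≡ 38. → (39, 38)
6Q: (39, 38) + (23, 36). λ = (36 - 38)/(23 - 39) ≡ 39/25 mod 41. 25⁻¹ ≡ 23 (mod 41), so λ ≡ 36.
  x = λ² - 39 - 23 = 1296 - 62 ≡ 4; y = λ·(39 - 4) - 38 ≡ 33. → (4, 33)
7Q: (4, 33) + (23, 36). λ = (36 - 33)/(23 - 4) ≡ 3/19 mod 41. 19⁻¹ ≡ 13 (mod 41) since 19·13 = 247 ≡ 1, so λ ≡ 39.
  x = λ² - 4 - 23 = 1521 - 27 ≡ 18; y = λ·(4 - 18) - 33 ≡ 36. → (18, 36)
8Q: (18, 36) + (23, 36). λ = (36 - 36)/(23 - 18) ≡ 0/5 mod 41. 5⁻¹ ≡ 33 (mod 41), so λ ≡ 0.
  x = λ² - 18 - 23 = 0 - 41 ≡ 0; y = λ·(18 - 0) - 36 ≡ 5. → (0, 5)

(0, 5)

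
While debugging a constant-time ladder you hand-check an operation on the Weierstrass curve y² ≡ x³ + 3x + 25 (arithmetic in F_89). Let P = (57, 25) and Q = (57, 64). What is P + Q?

O

The two points share x = 57 and their y-coordinates satisfy 25 + 64 ≡ 0 (mod 89), so they are inverses. Their sum is ∞.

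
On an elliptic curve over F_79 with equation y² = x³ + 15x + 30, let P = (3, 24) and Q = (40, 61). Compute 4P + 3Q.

(73, 35)

First 4P:
Double-and-add on 4 = (100)₂. Start with P = (3, 24) for the leading 1-bit.
double: tangent at (3, 24): λ = (3·3² + 15)/(2·24) ≡ 42/48. 48⁻¹ ≡ 28 (mod 79), so λ ≡ 42·28 ≡ 70.
  x = λ² - 3 - 3 = 4900 - 6 ≡ 75; y = λ·(3 - 75) - 24 ≡ 71. → (75, 71)
double: tangent at (75, 71): λ = (3·75² + 15)/(2·71) ≡ 63/63. 63⁻¹ ≡ 74 (mod 79) since 63·74 = 4662 ≡ 1, so λ ≡ 63·74 ≡ 1.
  x = λ² - 75 - 75 = 1 - 150 ≡ 9; y = λ·(75 - 9) - 71 ≡ 74. → (9, 74)
4P = (9, 74).
Next 3Q:
Repeated addition: build up to 3Q.
2Q: tangent at (40, 61): λ = (3·40² + 15)/(2·61) ≡ 75/43. 43⁻¹ ≡ 68 (mod 79) since 43·68 = 2924 ≡ 1, so λ ≡ 75·68 ≡ 44.
  x = λ² - 40 - 40 = 1936 - 80 ≡ 39; y = λ·(40 - 39) - 61 ≡ 62. → (39, 62)
3Q: (39, 62) + (40, 61). λ = (61 - 62)/(40 - 39) ≡ 78/1 mod 79. 1⁻¹ ≡ 1 (mod 79), so λ ≡ 78.
  x = λ² - 39 - 40 = 6084 - 79 ≡ 1; y = λ·(39 - 1) - 62 ≡ 58. → (1, 58)
3Q = (1, 58).
Finally 4P + 3Q:
(9, 74) + (1, 58). λ = (58 - 74)/(1 - 9) ≡ 63/71 mod 79. 71⁻¹ ≡ 69 (mod 79), so λ ≡ 2.
  x = λ² - 9 - 1 = 4 - 10 ≡ 73; y = λ·(9 - 73) - 74 ≡ 35. → (73, 35)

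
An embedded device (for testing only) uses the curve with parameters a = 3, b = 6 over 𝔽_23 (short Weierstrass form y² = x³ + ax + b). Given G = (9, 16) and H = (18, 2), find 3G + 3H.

(22, 5)

First 3G:
Repeated addition: build up to 3G.
2G: tangent at (9, 16): λ = (3·9² + 3)/(2·16) ≡ 16/9. 9⁻¹ ≡ 18 (mod 23), so λ ≡ 16·18 ≡ 12.
  x = λ² - 9 - 9 = 144 - 18 ≡ 11; y = λ·(9 - 11) - 16 ≡ 6. → (11, 6)
3G: (11, 6) + (9, 16). λ = (16 - 6)/(9 - 11) ≡ 10/21 mod 23. 21⁻¹ ≡ 11 (mod 23), so λ ≡ 18.
  x = λ² - 11 - 9 = 324 - 20 ≡ 5; y = λ·(11 - 5) - 6 ≡ 10. → (5, 10)
3G = (5, 10).
Next 3H:
Repeated addition: build up to 3H.
2H: tangent at (18, 2): λ = (3·18² + 3)/(2·2) ≡ 9/4. 4⁻¹ ≡ 6 (mod 23) since 4·6 = 24 ≡ 1, so λ ≡ 9·6 ≡ 8.
  x = λ² - 18 - 18 = 64 - 36 ≡ 5; y = λ·(18 - 5) - 2 ≡ 10. → (5, 10)
3H: (5, 10) + (18, 2). λ = (2 - 10)/(18 - 5) ≡ 15/13 mod 23. 13⁻¹ ≡ 16 (mod 23), so λ ≡ 10.
  x = λ² - 5 - 18 = 100 - 23 ≡ 8; y = λ·(5 - 8) - 10 ≡ 6. → (8, 6)
3H = (8, 6).
Finally 3G + 3H:
(5, 10) + (8, 6). λ = (6 - 10)/(8 - 5) ≡ 19/3 mod 23. 3⁻¹ ≡ 8 (mod 23), so λ ≡ 14.
  x = λ² - 5 - 8 = 196 - 13 ≡ 22; y = λ·(5 - 22) - 10 ≡ 5. → (22, 5)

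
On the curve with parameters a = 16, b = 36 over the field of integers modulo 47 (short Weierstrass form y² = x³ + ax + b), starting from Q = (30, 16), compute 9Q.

(41, 10)

Repeated addition: build up to 9Q.
2Q: tangent at (30, 16): λ = (3·30² + 16)/(2·16) ≡ 37/32. 32⁻¹ ≡ 25 (mod 47) since 32·25 = 800 ≡ 1, so λ ≡ 37·25 ≡ 32.
  x = λ² - 30 - 30 = 1024 - 60 ≡ 24; y = λ·(30 - 24) - 16 ≡ 35. → (24, 35)
3Q: (24, 35) + (30, 16). λ = (16 - 35)/(30 - 24) ≡ 28/6 mod 47. 6⁻¹ ≡ 8 (mod 47) since 6·8 = 48 ≡ 1, so λ ≡ 36.
  x = λ² - 24 - 30 = 1296 - 54 ≡ 20; y = λ·(24 - 20) - 35 ≡ 15. → (20, 15)
4Q: (20, 15) + (30, 16). λ = (16 - 15)/(30 - 20) ≡ 1/10 mod 47. 10⁻¹ ≡ 33 (mod 47), so λ ≡ 33.
  x = λ² - 20 - 30 = 1089 - 50 ≡ 5; y = λ·(20 - 5) - 15 ≡ 10. → (5, 10)
5Q: (5, 10) + (30, 16). λ = (16 - 10)/(30 - 5) ≡ 6/25 mod 47. 25⁻¹ ≡ 32 (mod 47), so λ ≡ 4.
  x = λ² - 5 - 30 = 16 - 35 ≡ 28; y = λ·(5 - 28) - 10 ≡ 39. → (28, 39)
6Q: (28, 39) + (30, 16). λ = (16 - 39)/(30 - 28) ≡ 24/2 mod 47. 2⁻¹ ≡ 24 (mod 47), so λ ≡ 12.
  x = λ² - 28 - 30 = 144 - 58 ≡ 39; y = λ·(28 - 39) - 39 ≡ 17. → (39, 17)
7Q: (39, 17) + (30, 16). λ = (16 - 17)/(30 - 39) ≡ 46/38 mod 47. 38⁻¹ ≡ 26 (mod 47), so λ ≡ 21.
  x = λ² - 39 - 30 = 441 - 69 ≡ 43; y = λ·(39 - 43) - 17 ≡ 40. → (43, 40)
8Q: (43, 40) + (30, 16). λ = (16 - 40)/(30 - 43) ≡ 23/34 mod 47. 34⁻¹ ≡ 18 (mod 47) since 34·18 = 612 ≡ 1, so λ ≡ 38.
  x = λ² - 43 - 30 = 1444 - 73 ≡ 8; y = λ·(43 - 8) - 40 ≡ 21. → (8, 21)
9Q: (8, 21) + (30, 16). λ = (16 - 21)/(30 - 8) ≡ 42/22 mod 47. 22⁻¹ ≡ 15 (mod 47) since 22·15 = 330 ≡ 1, so λ ≡ 19.
  x = λ² - 8 - 30 = 361 - 38 ≡ 41; y = λ·(8 - 41) - 21 ≡ 10. → (41, 10)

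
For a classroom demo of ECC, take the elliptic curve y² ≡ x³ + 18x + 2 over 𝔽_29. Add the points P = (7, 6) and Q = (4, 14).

(9, 9)

(7, 6) + (4, 14). λ = (14 - 6)/(4 - 7) ≡ 8/26 mod 29. 26⁻¹ ≡ 19 (mod 29), so λ ≡ 7.
  x = λ² - 7 - 4 = 49 - 11 ≡ 9; y = λ·(7 - 9) - 6 ≡ 9. → (9, 9)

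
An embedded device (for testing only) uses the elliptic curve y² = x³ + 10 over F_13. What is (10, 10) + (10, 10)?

(10, 3)

tangent at (10, 10): λ = (3·10² + 0)/(2·10) ≡ 1/7. 7⁻¹ ≡ 2 (mod 13), so λ ≡ 1·2 ≡ 2.
  x = λ² - 10 - 10 = 4 - 20 ≡ 10; y = λ·(10 - 10) - 10 ≡ 3. → (10, 3)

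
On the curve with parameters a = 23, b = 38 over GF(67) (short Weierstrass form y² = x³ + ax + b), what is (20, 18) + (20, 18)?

tangent at (20, 18): λ = (3·20² + 23)/(2·18) ≡ 17/36. 36⁻¹ ≡ 54 (mod 67) since 36·54 = 1944 ≡ 1, so λ ≡ 17·54 ≡ 47.
  x = λ² - 20 - 20 = 2209 - 40 ≡ 25; y = λ·(20 - 25) - 18 ≡ 15. → (25, 15)

(25, 15)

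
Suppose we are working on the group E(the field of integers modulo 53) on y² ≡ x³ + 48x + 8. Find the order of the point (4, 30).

2P: tangent at (4, 30): λ = (3·4² + 48)/(2·30) ≡ 43/7. 7⁻¹ ≡ 38 (mod 53), so λ ≡ 43·38 ≡ 44.
  x = λ² - 4 - 4 = 1936 - 8 ≡ 20; y = λ·(4 - 20) - 30 ≡ 8. → (20, 8)
3P: (20, 8) + (4, 30). λ = (30 - 8)/(4 - 20) ≡ 22/37 mod 53. 37⁻¹ ≡ 43 (mod 53) since 37·43 = 1591 ≡ 1, so λ ≡ 45.
  x = λ² - 20 - 4 = 2025 - 24 ≡ 40; y = λ·(20 - 40) - 8 ≡ 46. → (40, 46)
4P: (40, 46) + (4, 30). λ = (30 - 46)/(4 - 40) ≡ 37/17 mod 53. 17⁻¹ ≡ 25 (mod 53), so λ ≡ 24.
  x = λ² - 40 - 4 = 576 - 44 ≡ 2; y = λ·(40 - 2) - 46 ≡ 18. → (2, 18)
5P: (2, 18) + (4, 30). λ = (30 - 18)/(4 - 2) ≡ 12/2 mod 53. 2⁻¹ ≡ 27 (mod 53), so λ ≡ 6.
  x = λ² - 2 - 4 = 36 - 6 ≡ 30; y = λ·(2 - 30) - 18 ≡ 26. → (30, 26)
6P: (30, 26) + (4, 30). λ = (30 - 26)/(4 - 30) ≡ 4/27 mod 53. 27⁻¹ ≡ 2 (mod 53), so λ ≡ 8.
  x = λ² - 30 - 4 = 64 - 34 ≡ 30; y = λ·(30 - 30) - 26 ≡ 27. → (30, 27)
7P: (30, 27) + (4, 30). λ = (30 - 27)/(4 - 30) ≡ 3/27 mod 53. 27⁻¹ ≡ 2 (mod 53), so λ ≡ 6.
  x = λ² - 30 - 4 = 36 - 34 ≡ 2; y = λ·(30 - 2) - 27 ≡ 35. → (2, 35)
8P: (2, 35) + (4, 30). λ = (30 - 35)/(4 - 2) ≡ 48/2 mod 53. 2⁻¹ ≡ 27 (mod 53), so λ ≡ 24.
  x = λ² - 2 - 4 = 576 - 6 ≡ 40; y = λ·(2 - 40) - 35 ≡ 7. → (40, 7)
9P: (40, 7) + (4, 30). λ = (30 - 7)/(4 - 40) ≡ 23/17 mod 53. 17⁻¹ ≡ 25 (mod 53), so λ ≡ 45.
  x = λ² - 40 - 4 = 2025 - 44 ≡ 20; y = λ·(40 - 20) - 7 ≡ 45. → (20, 45)
10P: (20, 45) + (4, 30). λ = (30 - 45)/(4 - 20) ≡ 38/37 mod 53. 37⁻¹ ≡ 43 (mod 53), so λ ≡ 44.
  x = λ² - 20 - 4 = 1936 - 24 ≡ 4; y = λ·(20 - 4) - 45 ≡ 23. → (4, 23)
11P: (4, 23) + (4, 30): same x and y₁ ≡ -y₂, so the sum is O.
11P = O, so the order is 11.

11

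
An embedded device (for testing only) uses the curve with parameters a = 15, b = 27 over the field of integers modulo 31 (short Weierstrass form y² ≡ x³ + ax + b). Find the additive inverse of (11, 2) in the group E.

-(11, 2) = (11, -2 mod 31) = (11, 29).

(11, 29)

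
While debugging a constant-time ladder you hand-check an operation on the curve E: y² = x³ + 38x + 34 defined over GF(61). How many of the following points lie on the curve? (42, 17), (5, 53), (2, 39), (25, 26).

(42, 17): 17² ≡ 45, rhs ≡ 17 → off.
(5, 53): 53² ≡ 3, rhs ≡ 44 → off.
(2, 39): 39² ≡ 57, rhs ≡ 57 → on.
(25, 26): 26² ≡ 5, rhs ≡ 17 → off.

1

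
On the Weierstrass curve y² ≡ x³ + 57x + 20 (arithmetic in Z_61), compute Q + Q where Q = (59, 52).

(17, 31)

tangent at (59, 52): λ = (3·59² + 57)/(2·52) ≡ 8/43. 43⁻¹ ≡ 44 (mod 61), so λ ≡ 8·44 ≡ 47.
  x = λ² - 59 - 59 = 2209 - 118 ≡ 17; y = λ·(59 - 17) - 52 ≡ 31. → (17, 31)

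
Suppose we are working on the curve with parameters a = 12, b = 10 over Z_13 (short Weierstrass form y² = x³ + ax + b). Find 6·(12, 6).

Write P = (12, 6).
Double-and-add on 6 = (110)₂. Start with P = (12, 6) for the leading 1-bit.
double: tangent at (12, 6): λ = (3·12² + 12)/(2·6) ≡ 2/12. 12⁻¹ ≡ 12 (mod 13) since 12·12 = 144 ≡ 1, so λ ≡ 2·12 ≡ 11.
  x = λ² - 12 - 12 = 121 - 24 ≡ 6; y = λ·(12 - 6) - 6 ≡ 8. → (6, 8)
add P: (6, 8) + (12, 6). λ = (6 - 8)/(12 - 6) ≡ 11/6 mod 13. 6⁻¹ ≡ 11 (mod 13), so λ ≡ 4.
  x = λ² - 6 - 12 = 16 - 18 ≡ 11; y = λ·(6 - 11) - 8 ≡ 11. → (11, 11)
double: tangent at (11, 11): λ = (3·11² + 12)/(2·11) ≡ 11/9. 9⁻¹ ≡ 3 (mod 13), so λ ≡ 11·3 ≡ 7.
  x = λ² - 11 - 11 = 49 - 22 ≡ 1; y = λ·(11 - 1) - 11 ≡ 7. → (1, 7)

(1, 7)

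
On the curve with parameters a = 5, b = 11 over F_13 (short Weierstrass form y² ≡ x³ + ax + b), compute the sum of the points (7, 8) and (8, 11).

(7, 5)

(7, 8) + (8, 11). λ = (11 - 8)/(8 - 7) ≡ 3/1 mod 13. 1⁻¹ ≡ 1 (mod 13), so λ ≡ 3.
  x = λ² - 7 - 8 = 9 - 15 ≡ 7; y = λ·(7 - 7) - 8 ≡ 5. → (7, 5)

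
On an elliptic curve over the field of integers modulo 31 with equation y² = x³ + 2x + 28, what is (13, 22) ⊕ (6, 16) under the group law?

(13, 22) + (6, 16). λ = (16 - 22)/(6 - 13) ≡ 25/24 mod 31. 24⁻¹ ≡ 22 (mod 31), so λ ≡ 23.
  x = λ² - 13 - 6 = 529 - 19 ≡ 14; y = λ·(13 - 14) - 22 ≡ 17. → (14, 17)

(14, 17)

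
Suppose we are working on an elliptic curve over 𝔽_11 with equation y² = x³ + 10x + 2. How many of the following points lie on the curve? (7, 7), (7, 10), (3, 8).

(7, 7): 7² ≡ 5, rhs ≡ 8 → off.
(7, 10): 10² ≡ 1, rhs ≡ 8 → off.
(3, 8): 8² ≡ 9, rhs ≡ 4 → off.

0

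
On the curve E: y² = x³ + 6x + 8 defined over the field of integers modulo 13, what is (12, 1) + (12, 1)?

(6, 0)

tangent at (12, 1): λ = (3·12² + 6)/(2·1) ≡ 9/2. 2⁻¹ ≡ 7 (mod 13), so λ ≡ 9·7 ≡ 11.
  x = λ² - 12 - 12 = 121 - 24 ≡ 6; y = λ·(12 - 6) - 1 ≡ 0. → (6, 0)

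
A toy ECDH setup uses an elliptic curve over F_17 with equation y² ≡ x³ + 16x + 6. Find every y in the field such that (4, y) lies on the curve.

x³ + 16x + 6 = 134 ≡ 15 (mod 17).
Square roots of 15 mod 17: 7 and 10 (since 7² = 49 ≡ 15).

7, 10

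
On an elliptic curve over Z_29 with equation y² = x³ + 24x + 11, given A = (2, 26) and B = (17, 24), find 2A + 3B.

(5, 13)

First 2A:
Repeated addition: build up to 2A.
2A: tangent at (2, 26): λ = (3·2² + 24)/(2·26) ≡ 7/23. 23⁻¹ ≡ 24 (mod 29) since 23·24 = 552 ≡ 1, so λ ≡ 7·24 ≡ 23.
  x = λ² - 2 - 2 = 529 - 4 ≡ 3; y = λ·(2 - 3) - 26 ≡ 9. → (3, 9)
2A = (3, 9).
Next 3B:
Repeated addition: build up to 3B.
2B: tangent at (17, 24): λ = (3·17² + 24)/(2·24) ≡ 21/19. 19⁻¹ ≡ 26 (mod 29) since 19·26 = 494 ≡ 1, so λ ≡ 21·26 ≡ 24.
  x = λ² - 17 - 17 = 576 - 34 ≡ 20; y = λ·(17 - 20) - 24 ≡ 20. → (20, 20)
3B: (20, 20) + (17, 24). λ = (24 - 20)/(17 - 20) ≡ 4/26 mod 29. 26⁻¹ ≡ 19 (mod 29) since 26·19 = 494 ≡ 1, so λ ≡ 18.
  x = λ² - 20 - 17 = 324 - 37 ≡ 26; y = λ·(20 - 26) - 20 ≡ 17. → (26, 17)
3B = (26, 17).
Finally 2A + 3B:
(3, 9) + (26, 17). λ = (17 - 9)/(26 - 3) ≡ 8/23 mod 29. 23⁻¹ ≡ 24 (mod 29) since 23·24 = 552 ≡ 1, so λ ≡ 18.
  x = λ² - 3 - 26 = 324 - 29 ≡ 5; y = λ·(3 - 5) - 9 ≡ 13. → (5, 13)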